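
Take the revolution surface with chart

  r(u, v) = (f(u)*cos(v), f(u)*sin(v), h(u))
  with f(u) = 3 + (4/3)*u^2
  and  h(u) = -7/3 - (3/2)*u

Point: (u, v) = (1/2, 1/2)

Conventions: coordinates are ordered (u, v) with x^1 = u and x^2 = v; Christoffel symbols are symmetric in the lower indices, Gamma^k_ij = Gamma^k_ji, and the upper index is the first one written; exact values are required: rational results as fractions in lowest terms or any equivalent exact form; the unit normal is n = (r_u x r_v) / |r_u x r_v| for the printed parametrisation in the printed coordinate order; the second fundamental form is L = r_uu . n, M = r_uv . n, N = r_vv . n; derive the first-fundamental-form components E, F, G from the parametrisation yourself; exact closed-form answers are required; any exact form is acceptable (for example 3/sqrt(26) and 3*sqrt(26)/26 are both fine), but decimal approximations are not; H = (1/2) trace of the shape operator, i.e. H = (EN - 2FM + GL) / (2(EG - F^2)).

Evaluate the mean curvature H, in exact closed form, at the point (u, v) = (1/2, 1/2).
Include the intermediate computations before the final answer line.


f = 10/3, f' = 4/3, f'' = 8/3, h' = -3/2, h'' = 0
E = 145/36, F = 0, G = 100/9; answer radicand W^2 = 145/36
unnormalised second-form numerators: l = 4, m = 0, n = -5; L = l/sqrt(145/36), and similarly M = m/sqrt(W^2), N = n/sqrt(W^2)
H = (E*n - 2*F*m + G*l) / (2*(EG - F^2)*sqrt(W^2)); E*n - 2*F*m + G*l = 875/36, EG - F^2 = 3625/81, so H = (63/232)/sqrt(145/36)

Answer: H = 189*sqrt(145)/16820


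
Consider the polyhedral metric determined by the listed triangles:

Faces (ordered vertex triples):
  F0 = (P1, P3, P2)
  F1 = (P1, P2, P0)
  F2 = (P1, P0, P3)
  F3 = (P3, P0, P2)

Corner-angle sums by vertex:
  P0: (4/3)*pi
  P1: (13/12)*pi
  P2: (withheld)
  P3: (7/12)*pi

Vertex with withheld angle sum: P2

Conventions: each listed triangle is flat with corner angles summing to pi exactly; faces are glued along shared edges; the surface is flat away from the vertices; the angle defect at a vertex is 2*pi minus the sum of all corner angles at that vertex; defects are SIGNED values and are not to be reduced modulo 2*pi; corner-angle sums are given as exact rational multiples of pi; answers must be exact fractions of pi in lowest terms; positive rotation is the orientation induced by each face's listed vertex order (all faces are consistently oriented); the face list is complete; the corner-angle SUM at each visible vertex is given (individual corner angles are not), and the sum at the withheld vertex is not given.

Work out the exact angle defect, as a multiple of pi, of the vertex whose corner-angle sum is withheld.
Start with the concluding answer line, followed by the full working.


Answer: defect(P2) = pi

V = 4, E = 6, F = 4; chi = V - E + F = 2
Gauss-Bonnet: total defect = 2*pi*chi = 4*pi; visible defects sum to 3*pi


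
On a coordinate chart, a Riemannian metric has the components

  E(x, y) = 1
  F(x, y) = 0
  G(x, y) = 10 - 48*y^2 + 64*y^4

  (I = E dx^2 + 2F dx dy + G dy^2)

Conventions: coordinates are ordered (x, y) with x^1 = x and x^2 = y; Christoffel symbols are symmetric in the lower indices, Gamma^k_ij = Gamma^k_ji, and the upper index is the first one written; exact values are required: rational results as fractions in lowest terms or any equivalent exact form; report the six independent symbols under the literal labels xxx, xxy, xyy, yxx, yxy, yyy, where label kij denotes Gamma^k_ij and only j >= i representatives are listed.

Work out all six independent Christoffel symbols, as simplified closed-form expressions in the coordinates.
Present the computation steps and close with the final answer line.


E = 1; F = 0; G = 10 - 48*y^2 + 64*y^4
Gamma^k_ij = (1/2) g^{kl} (d_i g_jl + d_j g_il - d_l g_ij), with g^inv = (1/(EG-F^2)) [[G, -F], [-F, E]]
first partials: E_x = 0, E_y = 0, F_x = 0, F_y = 0, G_x = 0, G_y = -96*y + 256*y^3
D = EG - F^2 = 10 - 48*y^2 + 64*y^4
expanded: Gamma^x_xx = (G E_x - 2F F_x + F E_y)/(2D), Gamma^x_xy = (G E_y - F G_x)/(2D), Gamma^x_yy = (2G F_y - G G_x - F G_y)/(2D), Gamma^y_xx = (2E F_x - E E_y - F E_x)/(2D), Gamma^y_xy = (E G_x - F E_y)/(2D), Gamma^y_yy = (E G_y - 2F F_y + F G_x)/(2D); substitute and cancel common factors

Answer: Gamma_xxx = 0, Gamma_xxy = 0, Gamma_xyy = 0, Gamma_yxx = 0, Gamma_yxy = 0, Gamma_yyy = (64*y^3 - 24*y)/(32*y^4 - 24*y^2 + 5)


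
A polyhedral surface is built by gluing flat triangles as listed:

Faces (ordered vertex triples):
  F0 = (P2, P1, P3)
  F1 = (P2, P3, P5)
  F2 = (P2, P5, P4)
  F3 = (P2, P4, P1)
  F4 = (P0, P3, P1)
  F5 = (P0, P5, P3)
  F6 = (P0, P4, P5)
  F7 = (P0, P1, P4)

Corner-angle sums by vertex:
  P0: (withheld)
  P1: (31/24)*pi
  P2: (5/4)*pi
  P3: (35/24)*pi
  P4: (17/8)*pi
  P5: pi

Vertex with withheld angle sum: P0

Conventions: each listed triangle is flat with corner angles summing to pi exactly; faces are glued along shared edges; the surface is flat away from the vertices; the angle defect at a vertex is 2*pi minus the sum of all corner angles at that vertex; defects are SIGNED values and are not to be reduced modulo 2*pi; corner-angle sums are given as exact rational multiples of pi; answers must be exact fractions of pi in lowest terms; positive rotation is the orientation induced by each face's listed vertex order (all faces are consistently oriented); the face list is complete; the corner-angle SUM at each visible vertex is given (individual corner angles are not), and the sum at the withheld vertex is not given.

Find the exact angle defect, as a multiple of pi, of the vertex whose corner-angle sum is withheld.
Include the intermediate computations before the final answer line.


V = 6, E = 12, F = 8; chi = V - E + F = 2
Gauss-Bonnet: total defect = 2*pi*chi = 4*pi; visible defects sum to (23/8)*pi

Answer: defect(P0) = (9/8)*pi


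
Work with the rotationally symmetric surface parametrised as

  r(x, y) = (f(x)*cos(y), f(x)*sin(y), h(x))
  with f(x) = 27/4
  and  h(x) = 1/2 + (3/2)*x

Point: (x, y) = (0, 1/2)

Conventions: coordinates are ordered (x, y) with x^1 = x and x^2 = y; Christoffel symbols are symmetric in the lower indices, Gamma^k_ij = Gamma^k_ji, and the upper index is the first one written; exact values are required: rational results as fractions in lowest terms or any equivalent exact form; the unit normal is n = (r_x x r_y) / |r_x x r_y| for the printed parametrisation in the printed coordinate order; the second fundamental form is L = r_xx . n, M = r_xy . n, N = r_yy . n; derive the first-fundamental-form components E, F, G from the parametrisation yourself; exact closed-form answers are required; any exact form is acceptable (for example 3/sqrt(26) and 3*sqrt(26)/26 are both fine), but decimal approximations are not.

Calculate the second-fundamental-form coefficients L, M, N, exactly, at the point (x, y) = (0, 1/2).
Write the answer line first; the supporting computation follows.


Answer: L = 0, M = 0, N = 27/4

f = 27/4, f' = 0, f'' = 0, h' = 3/2, h'' = 0
E = 9/4, F = 0, G = 729/16; answer radicand W^2 = 9/4
unnormalised second-form numerators: l = 0, m = 0, n = 81/8; L = l/sqrt(9/4), and similarly M = m/sqrt(W^2), N = n/sqrt(W^2)


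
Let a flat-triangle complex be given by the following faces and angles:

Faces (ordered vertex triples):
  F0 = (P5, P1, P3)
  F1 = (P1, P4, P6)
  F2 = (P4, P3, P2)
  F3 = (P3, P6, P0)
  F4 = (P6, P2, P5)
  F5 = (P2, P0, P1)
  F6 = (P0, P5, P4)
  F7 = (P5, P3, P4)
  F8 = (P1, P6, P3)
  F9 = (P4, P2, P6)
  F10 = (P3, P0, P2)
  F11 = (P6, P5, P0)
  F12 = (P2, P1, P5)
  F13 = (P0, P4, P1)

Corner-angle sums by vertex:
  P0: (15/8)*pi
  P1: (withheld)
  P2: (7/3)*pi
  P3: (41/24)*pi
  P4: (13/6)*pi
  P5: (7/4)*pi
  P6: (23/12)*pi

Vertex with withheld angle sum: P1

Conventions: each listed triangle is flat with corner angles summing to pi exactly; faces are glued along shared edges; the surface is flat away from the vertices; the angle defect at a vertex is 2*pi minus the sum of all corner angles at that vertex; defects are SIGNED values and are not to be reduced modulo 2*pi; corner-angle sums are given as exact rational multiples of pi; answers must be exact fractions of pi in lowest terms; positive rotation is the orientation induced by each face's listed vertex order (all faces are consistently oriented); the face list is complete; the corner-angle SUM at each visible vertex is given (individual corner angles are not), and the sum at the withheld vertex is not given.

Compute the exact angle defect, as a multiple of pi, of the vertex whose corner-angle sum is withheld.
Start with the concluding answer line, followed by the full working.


Answer: defect(P1) = -pi/4

V = 7, E = 21, F = 14; chi = V - E + F = 0
Gauss-Bonnet: total defect = 2*pi*chi = 0; visible defects sum to pi/4


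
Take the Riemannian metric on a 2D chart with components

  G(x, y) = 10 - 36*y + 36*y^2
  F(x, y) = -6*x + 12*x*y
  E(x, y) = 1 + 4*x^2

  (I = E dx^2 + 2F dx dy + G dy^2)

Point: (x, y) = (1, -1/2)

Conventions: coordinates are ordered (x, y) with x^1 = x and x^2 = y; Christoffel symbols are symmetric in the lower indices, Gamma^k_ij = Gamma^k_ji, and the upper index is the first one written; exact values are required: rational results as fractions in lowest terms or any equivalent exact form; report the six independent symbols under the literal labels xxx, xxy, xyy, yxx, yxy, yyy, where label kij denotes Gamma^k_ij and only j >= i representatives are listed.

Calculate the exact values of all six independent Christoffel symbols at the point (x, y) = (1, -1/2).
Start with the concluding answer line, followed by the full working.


Answer: Gamma_xxx = 4/41, Gamma_xxy = 0, Gamma_xyy = 12/41, Gamma_yxx = -12/41, Gamma_yxy = 0, Gamma_yyy = -36/41

E = 5, F = -12, G = 37 at the point
E_x = 8, E_y = 0, F_x = -12, F_y = 12, G_x = 0, G_y = -72
EG - F^2 = 41;  g^inv = (1/41) * [[37, 12], [12, 5]]
first-kind symbols [ij,l] = (1/2)(d_i g_jl + d_j g_il - d_l g_ij): [xx,x] = E_x/2 = 4, [xx,y] = F_x - E_y/2 = -12, [xy,x] = E_y/2 = 0, [xy,y] = G_x/2 = 0, [yy,x] = F_y - G_x/2 = 12, [yy,y] = G_y/2 = -36
Gamma^x_ij = (G*[ij,x] - F*[ij,y])/(EG - F^2), Gamma^y_ij = (E*[ij,y] - F*[ij,x])/(EG - F^2)


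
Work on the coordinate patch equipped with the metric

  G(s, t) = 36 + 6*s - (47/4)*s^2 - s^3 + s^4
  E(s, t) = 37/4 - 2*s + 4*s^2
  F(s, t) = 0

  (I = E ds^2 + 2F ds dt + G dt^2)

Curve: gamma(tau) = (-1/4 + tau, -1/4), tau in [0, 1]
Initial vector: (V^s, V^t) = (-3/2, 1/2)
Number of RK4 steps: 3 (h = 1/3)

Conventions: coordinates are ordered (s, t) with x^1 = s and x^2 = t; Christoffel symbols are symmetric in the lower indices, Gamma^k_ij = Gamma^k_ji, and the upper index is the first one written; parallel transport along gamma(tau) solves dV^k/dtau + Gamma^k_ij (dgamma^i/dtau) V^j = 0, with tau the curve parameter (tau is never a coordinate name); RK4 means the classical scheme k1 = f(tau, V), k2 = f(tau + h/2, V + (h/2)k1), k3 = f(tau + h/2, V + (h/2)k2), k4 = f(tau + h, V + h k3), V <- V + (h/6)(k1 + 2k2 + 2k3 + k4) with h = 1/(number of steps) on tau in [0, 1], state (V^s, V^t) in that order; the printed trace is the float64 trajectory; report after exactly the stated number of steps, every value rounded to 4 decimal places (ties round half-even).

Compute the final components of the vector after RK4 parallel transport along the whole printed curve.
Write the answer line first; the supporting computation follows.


Answer: V^s = -1.5000, V^t = 0.5000

gamma'(tau) = (1, 0); f(tau, V)^k = -Gamma^k_ij(gamma(tau)) gamma'^i(tau) V^j; h = 1/3; intermediate values shown to 6 dp
curve data and Christoffel symbols at the stage parameters:
  tau = 0.000000: gamma = (-0.250000, -0.250000), gamma' = (1.000000, 0.000000); Gamma_sss = -0.200000, Gamma_sst = 0.000000, Gamma_stt = -0.581250, Gamma_tss = 0.000000, Gamma_tst = 0.172043, Gamma_ttt = 0.000000
  tau = 0.166667: gamma = (-0.083333, -0.250000), gamma' = (1.000000, 0.000000); Gamma_sss = -0.141176, Gamma_sst = 0.000000, Gamma_stt = -0.420098, Gamma_tss = 0.000000, Gamma_tst = 0.112019, Gamma_ttt = 0.000000
  tau = 0.333333: gamma = (0.083333, -0.250000), gamma' = (1.000000, 0.000000); Gamma_sss = -0.073171, Gamma_sst = 0.000000, Gamma_stt = -0.220783, Gamma_tss = 0.000000, Gamma_tst = 0.055236, Gamma_ttt = 0.000000
  tau = 0.500000: gamma = (0.250000, -0.250000), gamma' = (1.000000, 0.000000); Gamma_sss = 0.000000, Gamma_sst = 0.000000, Gamma_stt = 0.000000, Gamma_tss = 0.000000, Gamma_tst = 0.000000, Gamma_ttt = 0.000000
  tau = 0.666667: gamma = (0.416667, -0.250000), gamma' = (1.000000, 0.000000); Gamma_sss = 0.073171, Gamma_sst = 0.000000, Gamma_stt = 0.220783, Gamma_tss = 0.000000, Gamma_tst = -0.055236, Gamma_ttt = 0.000000
  tau = 0.833333: gamma = (0.583333, -0.250000), gamma' = (1.000000, 0.000000); Gamma_sss = 0.141176, Gamma_sst = 0.000000, Gamma_stt = 0.420098, Gamma_tss = 0.000000, Gamma_tst = -0.112019, Gamma_ttt = 0.000000
  tau = 1.000000: gamma = (0.750000, -0.250000), gamma' = (1.000000, 0.000000); Gamma_sss = 0.200000, Gamma_sst = 0.000000, Gamma_stt = 0.581250, Gamma_tss = 0.000000, Gamma_tst = -0.172043, Gamma_ttt = 0.000000
step 0: V^s = -1.5000, V^t = 0.5000
step 1: k1 = (-0.300000, -0.086022), k2 = (-0.218824, -0.054403), k3 = (-0.216913, -0.054994), k4 = (-0.115047, -0.026605); V <- V + (h/6)(k1 + 2k2 + 2k3 + k4): V^s = -1.5715, V^t = 0.4816
step 2: k1 = (-0.114986, -0.026601), k2 = (0.000000, 0.000000), k3 = (0.000000, 0.000000), k4 = (0.114986, 0.026601); V <- V + (h/6)(k1 + 2k2 + 2k3 + k4): V^s = -1.5715, V^t = 0.4816
step 3: k1 = (0.114986, 0.026601), k2 = (0.219150, 0.054443), k3 = (0.216699, 0.054963), k4 = (0.299848, 0.086006); V <- V + (h/6)(k1 + 2k2 + 2k3 + k4): V^s = -1.5000, V^t = 0.5000


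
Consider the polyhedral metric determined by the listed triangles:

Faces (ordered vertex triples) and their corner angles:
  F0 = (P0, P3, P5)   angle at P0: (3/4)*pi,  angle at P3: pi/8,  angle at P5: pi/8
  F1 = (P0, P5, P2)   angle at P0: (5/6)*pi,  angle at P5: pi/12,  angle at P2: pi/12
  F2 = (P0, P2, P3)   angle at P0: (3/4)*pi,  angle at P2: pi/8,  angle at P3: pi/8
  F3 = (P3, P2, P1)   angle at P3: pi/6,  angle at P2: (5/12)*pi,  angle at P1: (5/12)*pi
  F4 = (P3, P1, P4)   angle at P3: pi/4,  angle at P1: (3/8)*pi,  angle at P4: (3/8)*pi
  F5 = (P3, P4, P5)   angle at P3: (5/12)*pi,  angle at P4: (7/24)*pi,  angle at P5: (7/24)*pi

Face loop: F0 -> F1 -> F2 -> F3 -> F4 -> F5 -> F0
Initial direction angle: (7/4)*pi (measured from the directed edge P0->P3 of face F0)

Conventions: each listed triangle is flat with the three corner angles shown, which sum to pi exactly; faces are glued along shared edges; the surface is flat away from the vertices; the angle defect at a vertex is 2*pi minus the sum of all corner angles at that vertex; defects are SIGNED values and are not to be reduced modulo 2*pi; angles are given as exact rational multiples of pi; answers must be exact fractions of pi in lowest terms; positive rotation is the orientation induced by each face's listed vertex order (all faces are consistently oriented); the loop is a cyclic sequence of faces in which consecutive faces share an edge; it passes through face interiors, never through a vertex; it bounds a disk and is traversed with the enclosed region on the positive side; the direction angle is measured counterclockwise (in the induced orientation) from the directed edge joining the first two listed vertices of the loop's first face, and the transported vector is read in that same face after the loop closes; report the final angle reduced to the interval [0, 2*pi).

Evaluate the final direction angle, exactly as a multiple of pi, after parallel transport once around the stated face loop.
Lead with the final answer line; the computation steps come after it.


Answer: final direction angle = pi/3

enclosed vertex P0: corner angles sum to (7/3)*pi, defect = 2*pi - (7/3)*pi = -pi/3
enclosed vertex P3: corner angles sum to (13/12)*pi, defect = 2*pi - (13/12)*pi = (11/12)*pi
adding the enclosed defects to the starting angle (mod 2*pi, induced orientation) gives the holonomy
final angle = (7/4)*pi + (7/12)*pi = pi/3 (mod 2*pi)


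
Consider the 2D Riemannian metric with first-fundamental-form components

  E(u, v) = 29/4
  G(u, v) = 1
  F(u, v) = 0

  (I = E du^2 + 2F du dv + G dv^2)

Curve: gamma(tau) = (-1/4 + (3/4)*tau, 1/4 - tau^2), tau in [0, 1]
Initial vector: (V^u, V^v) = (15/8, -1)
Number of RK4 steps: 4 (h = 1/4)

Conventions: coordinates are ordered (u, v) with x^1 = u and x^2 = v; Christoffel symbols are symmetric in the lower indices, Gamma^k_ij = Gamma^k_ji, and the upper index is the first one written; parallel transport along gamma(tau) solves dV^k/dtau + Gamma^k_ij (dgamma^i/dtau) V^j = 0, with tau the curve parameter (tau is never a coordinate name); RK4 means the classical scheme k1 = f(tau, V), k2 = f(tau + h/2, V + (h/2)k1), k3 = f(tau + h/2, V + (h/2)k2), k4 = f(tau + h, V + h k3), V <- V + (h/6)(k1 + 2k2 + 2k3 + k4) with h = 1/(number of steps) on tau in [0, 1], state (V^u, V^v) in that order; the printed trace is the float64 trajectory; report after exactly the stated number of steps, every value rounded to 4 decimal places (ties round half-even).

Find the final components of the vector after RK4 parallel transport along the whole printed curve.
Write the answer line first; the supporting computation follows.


Answer: V^u = 1.8750, V^v = -1.0000

gamma'(tau) = (3/4, -2*tau); f(tau, V)^k = -Gamma^k_ij(gamma(tau)) gamma'^i(tau) V^j; h = 1/4; intermediate values shown to 6 dp
curve data and Christoffel symbols at the stage parameters:
  tau = 0.000000: gamma = (-0.250000, 0.250000), gamma' = (0.750000, 0.000000); Gamma_uuu = 0.000000, Gamma_uuv = 0.000000, Gamma_uvv = 0.000000, Gamma_vuu = 0.000000, Gamma_vuv = 0.000000, Gamma_vvv = 0.000000
  tau = 0.125000: gamma = (-0.156250, 0.234375), gamma' = (0.750000, -0.250000); Gamma_uuu = 0.000000, Gamma_uuv = 0.000000, Gamma_uvv = 0.000000, Gamma_vuu = 0.000000, Gamma_vuv = 0.000000, Gamma_vvv = 0.000000
  tau = 0.250000: gamma = (-0.062500, 0.187500), gamma' = (0.750000, -0.500000); Gamma_uuu = 0.000000, Gamma_uuv = 0.000000, Gamma_uvv = 0.000000, Gamma_vuu = 0.000000, Gamma_vuv = 0.000000, Gamma_vvv = 0.000000
  tau = 0.375000: gamma = (0.031250, 0.109375), gamma' = (0.750000, -0.750000); Gamma_uuu = 0.000000, Gamma_uuv = 0.000000, Gamma_uvv = 0.000000, Gamma_vuu = 0.000000, Gamma_vuv = 0.000000, Gamma_vvv = 0.000000
  tau = 0.500000: gamma = (0.125000, 0.000000), gamma' = (0.750000, -1.000000); Gamma_uuu = 0.000000, Gamma_uuv = 0.000000, Gamma_uvv = 0.000000, Gamma_vuu = 0.000000, Gamma_vuv = 0.000000, Gamma_vvv = 0.000000
  tau = 0.625000: gamma = (0.218750, -0.140625), gamma' = (0.750000, -1.250000); Gamma_uuu = 0.000000, Gamma_uuv = 0.000000, Gamma_uvv = 0.000000, Gamma_vuu = 0.000000, Gamma_vuv = 0.000000, Gamma_vvv = 0.000000
  tau = 0.750000: gamma = (0.312500, -0.312500), gamma' = (0.750000, -1.500000); Gamma_uuu = 0.000000, Gamma_uuv = 0.000000, Gamma_uvv = 0.000000, Gamma_vuu = 0.000000, Gamma_vuv = 0.000000, Gamma_vvv = 0.000000
  tau = 0.875000: gamma = (0.406250, -0.515625), gamma' = (0.750000, -1.750000); Gamma_uuu = 0.000000, Gamma_uuv = 0.000000, Gamma_uvv = 0.000000, Gamma_vuu = 0.000000, Gamma_vuv = 0.000000, Gamma_vvv = 0.000000
  tau = 1.000000: gamma = (0.500000, -0.750000), gamma' = (0.750000, -2.000000); Gamma_uuu = 0.000000, Gamma_uuv = 0.000000, Gamma_uvv = 0.000000, Gamma_vuu = 0.000000, Gamma_vuv = 0.000000, Gamma_vvv = 0.000000
step 0: V^u = 1.8750, V^v = -1.0000
step 1: k1 = (0.000000, 0.000000), k2 = (0.000000, 0.000000), k3 = (0.000000, 0.000000), k4 = (0.000000, 0.000000); V <- V + (h/6)(k1 + 2k2 + 2k3 + k4): V^u = 1.8750, V^v = -1.0000
step 2: k1 = (0.000000, 0.000000), k2 = (0.000000, 0.000000), k3 = (0.000000, 0.000000), k4 = (0.000000, 0.000000); V <- V + (h/6)(k1 + 2k2 + 2k3 + k4): V^u = 1.8750, V^v = -1.0000
step 3: k1 = (0.000000, 0.000000), k2 = (0.000000, 0.000000), k3 = (0.000000, 0.000000), k4 = (0.000000, 0.000000); V <- V + (h/6)(k1 + 2k2 + 2k3 + k4): V^u = 1.8750, V^v = -1.0000
step 4: k1 = (0.000000, 0.000000), k2 = (0.000000, 0.000000), k3 = (0.000000, 0.000000), k4 = (0.000000, 0.000000); V <- V + (h/6)(k1 + 2k2 + 2k3 + k4): V^u = 1.8750, V^v = -1.0000


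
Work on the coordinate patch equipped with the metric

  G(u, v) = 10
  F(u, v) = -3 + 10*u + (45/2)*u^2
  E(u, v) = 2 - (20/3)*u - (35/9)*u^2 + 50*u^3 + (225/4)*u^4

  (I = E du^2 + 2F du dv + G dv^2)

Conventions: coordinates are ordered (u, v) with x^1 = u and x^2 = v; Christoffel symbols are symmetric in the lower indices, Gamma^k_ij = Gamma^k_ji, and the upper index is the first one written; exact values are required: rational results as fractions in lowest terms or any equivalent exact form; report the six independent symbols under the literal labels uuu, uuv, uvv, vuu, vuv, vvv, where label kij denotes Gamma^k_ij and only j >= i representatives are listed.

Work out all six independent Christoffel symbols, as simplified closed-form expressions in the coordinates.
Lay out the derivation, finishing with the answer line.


E = 2 - (20/3)*u - (35/9)*u^2 + 50*u^3 + (225/4)*u^4; F = -3 + 10*u + (45/2)*u^2; G = 10
Gamma^k_ij = (1/2) g^{kl} (d_i g_jl + d_j g_il - d_l g_ij), with g^inv = (1/(EG-F^2)) [[G, -F], [-F, E]]
first partials: E_u = -20/3 - (70/9)*u + 150*u^2 + 225*u^3, E_v = 0, F_u = 10 + 45*u, F_v = 0, G_u = 0, G_v = 0
D = EG - F^2 = 11 - (20/3)*u - (35/9)*u^2 + 50*u^3 + (225/4)*u^4
expanded: Gamma^u_uu = (G E_u - 2F F_u + F E_v)/(2D), Gamma^u_uv = (G E_v - F G_u)/(2D), Gamma^u_vv = (2G F_v - G G_u - F G_v)/(2D), Gamma^v_uu = (2E F_u - E E_v - F E_u)/(2D), Gamma^v_uv = (E G_u - F E_v)/(2D), Gamma^v_vv = (E G_v - 2F F_v + F G_u)/(2D); substitute and cancel common factors

Answer: Gamma_uuu = (4050*u^3 + 2700*u^2 - 140*u - 120)/(2025*u^4 + 1800*u^3 - 140*u^2 - 240*u + 396), Gamma_uuv = 0, Gamma_uvv = 0, Gamma_vuu = (1620*u + 360)/(2025*u^4 + 1800*u^3 - 140*u^2 - 240*u + 396), Gamma_vuv = 0, Gamma_vvv = 0


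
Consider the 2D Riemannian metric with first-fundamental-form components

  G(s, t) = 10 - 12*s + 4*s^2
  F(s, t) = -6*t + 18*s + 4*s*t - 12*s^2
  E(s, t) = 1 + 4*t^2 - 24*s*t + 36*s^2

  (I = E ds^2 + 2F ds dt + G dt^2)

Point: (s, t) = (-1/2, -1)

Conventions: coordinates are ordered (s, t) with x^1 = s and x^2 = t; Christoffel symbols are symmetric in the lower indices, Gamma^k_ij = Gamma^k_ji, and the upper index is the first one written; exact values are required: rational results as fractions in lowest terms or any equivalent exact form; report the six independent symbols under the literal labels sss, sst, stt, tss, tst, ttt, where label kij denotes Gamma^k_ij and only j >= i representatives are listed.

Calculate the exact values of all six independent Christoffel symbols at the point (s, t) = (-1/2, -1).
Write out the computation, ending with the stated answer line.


E = 2, F = -4, G = 17 at the point
E_s = -12, E_t = 4, F_s = 26, F_t = -8, G_s = -16, G_t = 0
EG - F^2 = 18;  g^inv = (1/18) * [[17, 4], [4, 2]]
first-kind symbols [ij,l] = (1/2)(d_i g_jl + d_j g_il - d_l g_ij): [ss,s] = E_s/2 = -6, [ss,t] = F_s - E_t/2 = 24, [st,s] = E_t/2 = 2, [st,t] = G_s/2 = -8, [tt,s] = F_t - G_s/2 = 0, [tt,t] = G_t/2 = 0
Gamma^s_ij = (G*[ij,s] - F*[ij,t])/(EG - F^2), Gamma^t_ij = (E*[ij,t] - F*[ij,s])/(EG - F^2)

Answer: Gamma_sss = -1/3, Gamma_sst = 1/9, Gamma_stt = 0, Gamma_tss = 4/3, Gamma_tst = -4/9, Gamma_ttt = 0


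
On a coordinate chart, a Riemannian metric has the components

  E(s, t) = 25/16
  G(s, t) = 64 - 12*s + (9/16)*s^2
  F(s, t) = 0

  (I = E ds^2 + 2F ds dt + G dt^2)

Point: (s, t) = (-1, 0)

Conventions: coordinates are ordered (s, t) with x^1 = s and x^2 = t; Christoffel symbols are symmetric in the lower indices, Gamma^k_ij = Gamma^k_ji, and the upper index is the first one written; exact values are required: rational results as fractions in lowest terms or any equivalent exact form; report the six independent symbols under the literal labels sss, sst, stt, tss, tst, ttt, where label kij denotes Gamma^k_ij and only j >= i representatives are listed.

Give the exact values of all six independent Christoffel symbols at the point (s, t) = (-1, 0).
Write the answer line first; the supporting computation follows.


Answer: Gamma_sss = 0, Gamma_sst = 0, Gamma_stt = 21/5, Gamma_tss = 0, Gamma_tst = -3/35, Gamma_ttt = 0

E = 25/16, F = 0, G = 1225/16 at the point
E_s = 0, E_t = 0, F_s = 0, F_t = 0, G_s = -105/8, G_t = 0
EG - F^2 = 30625/256;  g^inv = (256/30625) * [[1225/16, 0], [0, 25/16]]
first-kind symbols [ij,l] = (1/2)(d_i g_jl + d_j g_il - d_l g_ij): [ss,s] = E_s/2 = 0, [ss,t] = F_s - E_t/2 = 0, [st,s] = E_t/2 = 0, [st,t] = G_s/2 = -105/16, [tt,s] = F_t - G_s/2 = 105/16, [tt,t] = G_t/2 = 0
Gamma^s_ij = (G*[ij,s] - F*[ij,t])/(EG - F^2), Gamma^t_ij = (E*[ij,t] - F*[ij,s])/(EG - F^2)


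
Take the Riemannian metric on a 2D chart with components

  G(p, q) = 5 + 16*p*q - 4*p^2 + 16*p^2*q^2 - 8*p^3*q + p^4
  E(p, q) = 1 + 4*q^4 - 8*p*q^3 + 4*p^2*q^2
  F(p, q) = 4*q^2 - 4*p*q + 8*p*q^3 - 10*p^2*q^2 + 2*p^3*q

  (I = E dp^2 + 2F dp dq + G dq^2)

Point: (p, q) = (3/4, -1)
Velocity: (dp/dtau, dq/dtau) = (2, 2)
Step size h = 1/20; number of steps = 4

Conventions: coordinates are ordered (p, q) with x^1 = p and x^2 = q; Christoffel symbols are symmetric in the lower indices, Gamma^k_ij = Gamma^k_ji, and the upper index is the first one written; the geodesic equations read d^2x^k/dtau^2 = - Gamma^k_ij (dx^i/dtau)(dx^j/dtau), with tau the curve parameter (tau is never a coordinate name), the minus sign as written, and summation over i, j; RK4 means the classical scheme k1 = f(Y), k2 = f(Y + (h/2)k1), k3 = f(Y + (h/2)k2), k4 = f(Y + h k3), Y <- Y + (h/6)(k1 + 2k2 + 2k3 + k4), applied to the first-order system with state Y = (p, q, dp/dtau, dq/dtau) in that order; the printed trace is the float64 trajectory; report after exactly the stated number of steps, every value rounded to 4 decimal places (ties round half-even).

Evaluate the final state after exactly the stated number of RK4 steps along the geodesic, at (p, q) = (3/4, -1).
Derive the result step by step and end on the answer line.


f(Y) = (dp/dtau, dq/dtau, -Gamma^p_ij Y'^i Y'^j, -Gamma^q_ij Y'^i Y'^j) with the Gammas evaluated at the stage position; h = 0.050000; intermediate values shown to 6 dp
step 0: p = 0.7500, q = -1.0000, dp/dtau = 2.0000, dq/dtau = 2.0000
step 1:
  k1: at (p, q) = (0.750000, -1.000000), (dp/dtau, dq/dtau) = (2.000000, 2.000000); Gamma_ppp = 0.446104, Gamma_ppq = -1.226786, Gamma_pqq = 0.669156, Gamma_qpp = -0.199154, Gamma_qpq = 0.547672, Gamma_qqq = -0.298730; k1 = (2.000000, 2.000000, 5.353249, -2.389843)
  k2: at (p, q) = (0.800000, -0.950000), (dp/dtau, dq/dtau) = (2.133831, 1.940254); Gamma_ppp = 0.424620, Gamma_ppq = -1.206813, Gamma_pqq = 0.715149, Gamma_qpp = -0.214545, Gamma_qpq = 0.609758, Gamma_qqq = -0.361338; k2 = (2.133831, 1.940254, 5.367205, -2.711851)
  k3: at (p, q) = (0.803346, -0.951494), (dp/dtau, dq/dtau) = (2.134180, 1.932204); Gamma_ppp = 0.422207, Gamma_ppq = -1.200883, Gamma_pqq = 0.712939, Gamma_qpp = -0.215296, Gamma_qpq = 0.612366, Gamma_qqq = -0.363549; k3 = (2.134180, 1.932204, 5.319366, -2.712503)
  k4: at (p, q) = (0.856709, -0.903390), (dp/dtau, dq/dtau) = (2.265968, 1.864375); Gamma_ppp = 0.397329, Gamma_ppq = -1.171455, Gamma_pqq = 0.753595, Gamma_qpp = -0.228608, Gamma_qpq = 0.674012, Gamma_qqq = -0.433591; k4 = (2.265968, 1.864375, 5.238344, -3.013951)
  Y <- Y + (h/6)(k1 + 2k2 + 2k3 + k4): p = 0.8567, q = -0.9033, dp/dtau = 2.2664, dq/dtau = 1.8646
step 2:
  k1: at (p, q) = (0.856683, -0.903256), (dp/dtau, dq/dtau) = (2.266373, 1.864562); Gamma_ppp = 0.397367, Gamma_ppq = -1.171614, Gamma_pqq = 0.753758, Gamma_qpp = -0.228611, Gamma_qpq = 0.674045, Gamma_qqq = -0.433647; k1 = (2.266373, 1.864562, 5.240431, -3.014890)
  k2: at (p, q) = (0.913343, -0.856642), (dp/dtau, dq/dtau) = (2.397384, 1.789190); Gamma_ppp = 0.369719, Gamma_ppq = -1.133629, Gamma_pqq = 0.788382, Gamma_qpp = -0.239429, Gamma_qpq = 0.734134, Gamma_qqq = -0.510553; k2 = (2.397384, 1.789190, 5.076413, -3.287463)
  k3: at (p, q) = (0.916618, -0.858526), (dp/dtau, dq/dtau) = (2.393283, 1.782376); Gamma_ppp = 0.367468, Gamma_ppq = -1.127268, Gamma_pqq = 0.784665, Gamma_qpp = -0.239667, Gamma_qpq = 0.735217, Gamma_qqq = -0.511767; k3 = (2.393283, 1.782376, 5.019685, -3.273895)
  k4: at (p, q) = (0.976347, -0.814137), (dp/dtau, dq/dtau) = (2.517357, 1.700868); Gamma_ppp = 0.337911, Gamma_ppq = -1.081058, Gamma_pqq = 0.810474, Gamma_qpp = -0.247201, Gamma_qpq = 0.790854, Gamma_qqq = -0.592907; k4 = (2.517357, 1.700868, 4.771487, -3.490608)
  Y <- Y + (h/6)(k1 + 2k2 + 2k3 + k4): p = 0.9764, q = -0.8140, dp/dtau = 2.5181, dq/dtau = 1.7010
step 3:
  k1: at (p, q) = (0.976392, -0.814018), (dp/dtau, dq/dtau) = (2.518074, 1.700994); Gamma_ppp = 0.337899, Gamma_ppq = -1.081097, Gamma_pqq = 0.810600, Gamma_qpp = -0.247211, Gamma_qpq = 0.790945, Gamma_qqq = -0.593046; k1 = (2.518074, 1.700994, 4.773286, -3.492199)
  k2: at (p, q) = (1.039344, -0.771493), (dp/dtau, dq/dtau) = (2.637406, 1.613689); Gamma_ppp = 0.307065, Gamma_ppq = -1.027804, Gamma_pqq = 0.827347, Gamma_qpp = -0.251405, Gamma_qpq = 0.841498, Gamma_qqq = -0.677377; k2 = (2.637406, 1.613689, 4.458245, -3.650118)
  k3: at (p, q) = (1.042327, -0.773676), (dp/dtau, dq/dtau) = (2.629530, 1.609741); Gamma_ppp = 0.305296, Gamma_ppq = -1.021901, Gamma_pqq = 0.822615, Gamma_qpp = -0.251206, Gamma_qpq = 0.840847, Gamma_qqq = -0.676870; k3 = (2.629530, 1.609741, 4.408563, -3.627484)
  k4: at (p, q) = (1.107869, -0.733531), (dp/dtau, dq/dtau) = (2.738502, 1.519620); Gamma_ppp = 0.274492, Gamma_ppq = -0.963555, Gamma_pqq = 0.829143, Gamma_qpp = -0.251787, Gamma_qpq = 0.883854, Gamma_qqq = -0.760560; k4 = (2.738502, 1.519620, 4.046418, -3.711718)
  Y <- Y + (h/6)(k1 + 2k2 + 2k3 + k4): p = 1.1080, q = -0.7335, dp/dtau = 2.7394, dq/dtau = 1.5197
step 4:
  k1: at (p, q) = (1.107979, -0.733456), (dp/dtau, dq/dtau) = (2.739351, 1.519668); Gamma_ppp = 0.274442, Gamma_ppq = -0.963463, Gamma_pqq = 0.829159, Gamma_qpp = -0.251786, Gamma_qpq = 0.883928, Gamma_qqq = -0.760711; k1 = (2.739351, 1.519668, 4.047333, -3.713220)
  k2: at (p, q) = (1.176463, -0.695464), (dp/dtau, dq/dtau) = (2.840535, 1.426838); Gamma_ppp = 0.244075, Gamma_ppq = -0.901032, Gamma_pqq = 0.825765, Gamma_qpp = -0.249052, Gamma_qpq = 0.919407, Gamma_qqq = -0.842605; k2 = (2.840535, 1.426838, 3.653234, -3.727738)
  k3: at (p, q) = (1.178993, -0.697785), (dp/dtau, dq/dtau) = (2.830682, 1.426475); Gamma_ppp = 0.242929, Gamma_ppq = -0.896317, Gamma_pqq = 0.820917, Gamma_qpp = -0.248641, Gamma_qpq = 0.917391, Gamma_qqq = -0.840219; k3 = (2.830682, 1.426475, 3.621509, -3.706659)
  k4: at (p, q) = (1.249513, -0.662132), (dp/dtau, dq/dtau) = (2.920427, 1.334335); Gamma_ppp = 0.214221, Gamma_ppq = -0.832701, Gamma_pqq = 0.808516, Gamma_qpp = -0.242919, Gamma_qpq = 0.944252, Gamma_qqq = -0.916828; k4 = (2.920427, 1.334335, 3.223190, -3.654979)
  Y <- Y + (h/6)(k1 + 2k2 + 2k3 + k4): p = 1.2497, q = -0.6621, dp/dtau = 2.9212, dq/dtau = 1.3344

Answer: p = 1.2497, q = -0.6621, dp/dtau = 2.9212, dq/dtau = 1.3344


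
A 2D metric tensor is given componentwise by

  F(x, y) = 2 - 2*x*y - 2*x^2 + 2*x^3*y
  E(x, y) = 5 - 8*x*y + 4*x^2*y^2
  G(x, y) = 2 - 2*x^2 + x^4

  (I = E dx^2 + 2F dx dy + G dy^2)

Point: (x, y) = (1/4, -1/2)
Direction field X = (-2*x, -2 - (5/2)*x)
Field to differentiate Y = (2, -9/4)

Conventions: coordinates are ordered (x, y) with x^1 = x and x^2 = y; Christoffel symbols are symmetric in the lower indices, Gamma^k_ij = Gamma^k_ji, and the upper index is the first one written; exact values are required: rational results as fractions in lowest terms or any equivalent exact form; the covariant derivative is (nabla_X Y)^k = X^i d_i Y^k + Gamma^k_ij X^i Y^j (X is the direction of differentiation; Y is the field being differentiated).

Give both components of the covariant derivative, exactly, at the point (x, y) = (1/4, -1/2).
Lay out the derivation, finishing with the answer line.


E = 97/16, F = 135/64, G = 481/256 at the point
E_x = 9/2, E_y = -9/4, F_x = -3/16, F_y = -15/32, G_x = -15/16, G_y = 0
EG - F^2 = 1777/256;  g^inv = (256/1777) * [[481/256, -135/64], [-135/64, 97/16]]
first-kind symbols [ij,l] = (1/2)(d_i g_jl + d_j g_il - d_l g_ij): [xx,x] = E_x/2 = 9/4, [xx,y] = F_x - E_y/2 = 15/16, [xy,x] = E_y/2 = -9/8, [xy,y] = G_x/2 = -15/32, [yy,x] = F_y - G_x/2 = 0, [yy,y] = G_y/2 = 0
Gamma^x_ij = (G*[ij,x] - F*[ij,y])/(EG - F^2), Gamma^y_ij = (E*[ij,y] - F*[ij,x])/(EG - F^2)
Gamma_xxx = 576/1777, Gamma_xxy = -288/1777, Gamma_xyy = 0, Gamma_yxx = 240/1777, Gamma_yxy = -120/1777, Gamma_yyy = 0
X = (-1/2, -21/8), Y = (2, -9/4) at the point

Answer: (nabla_X Y)^x = 612/1777, (nabla_X Y)^y = 255/1777


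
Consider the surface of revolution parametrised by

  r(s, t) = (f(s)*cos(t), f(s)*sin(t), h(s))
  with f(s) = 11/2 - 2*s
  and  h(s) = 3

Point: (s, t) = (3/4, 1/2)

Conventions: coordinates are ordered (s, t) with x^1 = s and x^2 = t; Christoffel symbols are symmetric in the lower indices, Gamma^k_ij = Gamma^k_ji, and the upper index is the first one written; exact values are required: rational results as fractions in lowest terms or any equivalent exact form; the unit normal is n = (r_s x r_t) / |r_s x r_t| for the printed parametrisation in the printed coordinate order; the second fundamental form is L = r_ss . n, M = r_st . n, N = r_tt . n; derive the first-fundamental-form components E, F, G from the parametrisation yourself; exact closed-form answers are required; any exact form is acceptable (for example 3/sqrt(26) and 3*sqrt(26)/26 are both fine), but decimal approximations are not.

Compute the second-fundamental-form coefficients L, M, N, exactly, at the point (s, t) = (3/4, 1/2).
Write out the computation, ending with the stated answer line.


f = 4, f' = -2, f'' = 0, h' = 0, h'' = 0
E = 4, F = 0, G = 16; answer radicand W^2 = 4
unnormalised second-form numerators: l = 0, m = 0, n = 0; L = l/sqrt(4), and similarly M = m/sqrt(W^2), N = n/sqrt(W^2)

Answer: L = 0, M = 0, N = 0


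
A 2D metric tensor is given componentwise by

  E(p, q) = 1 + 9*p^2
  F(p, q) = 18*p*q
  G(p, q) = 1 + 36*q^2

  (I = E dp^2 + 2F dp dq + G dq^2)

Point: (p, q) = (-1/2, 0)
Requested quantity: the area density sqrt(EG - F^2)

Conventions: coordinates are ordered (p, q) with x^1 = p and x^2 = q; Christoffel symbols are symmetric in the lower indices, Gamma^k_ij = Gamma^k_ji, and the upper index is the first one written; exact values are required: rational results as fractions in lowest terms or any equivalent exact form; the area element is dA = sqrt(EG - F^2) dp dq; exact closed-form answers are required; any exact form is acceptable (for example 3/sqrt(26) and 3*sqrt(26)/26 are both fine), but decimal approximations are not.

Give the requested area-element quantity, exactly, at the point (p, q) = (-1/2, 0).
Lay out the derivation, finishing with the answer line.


E = 13/4, F = 0, G = 1; EG - F^2 = 13/4

Answer: sqrt(EG - F^2) = sqrt(13)/2


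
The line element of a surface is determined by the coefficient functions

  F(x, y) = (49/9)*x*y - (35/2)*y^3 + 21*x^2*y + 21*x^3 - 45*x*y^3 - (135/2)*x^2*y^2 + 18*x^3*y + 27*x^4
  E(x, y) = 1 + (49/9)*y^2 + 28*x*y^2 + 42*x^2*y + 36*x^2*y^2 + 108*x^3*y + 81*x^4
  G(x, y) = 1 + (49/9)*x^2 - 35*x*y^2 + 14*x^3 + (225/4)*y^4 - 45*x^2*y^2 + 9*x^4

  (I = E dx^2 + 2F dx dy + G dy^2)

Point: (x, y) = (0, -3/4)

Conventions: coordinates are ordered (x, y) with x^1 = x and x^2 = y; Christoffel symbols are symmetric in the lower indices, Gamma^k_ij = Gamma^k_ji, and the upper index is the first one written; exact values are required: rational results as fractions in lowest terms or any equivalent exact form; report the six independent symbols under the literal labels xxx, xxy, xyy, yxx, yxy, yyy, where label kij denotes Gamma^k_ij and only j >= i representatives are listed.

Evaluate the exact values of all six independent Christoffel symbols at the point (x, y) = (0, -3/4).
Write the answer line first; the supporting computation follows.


Answer: Gamma_xxx = 8064/22385, Gamma_xxy = -12544/67155, Gamma_xyy = -4032/4477, Gamma_yxx = 3888/4477, Gamma_yxy = -2016/4477, Gamma_yyy = -9720/4477

E = 65/16, F = 945/128, G = 19249/1024 at the point
E_x = 63/4, E_y = -49/6, F_x = 2861/192, F_y = -945/32, G_x = -315/16, G_y = -6075/64
EG - F^2 = 22385/1024;  g^inv = (1024/22385) * [[19249/1024, -945/128], [-945/128, 65/16]]
first-kind symbols [ij,l] = (1/2)(d_i g_jl + d_j g_il - d_l g_ij): [xx,x] = E_x/2 = 63/8, [xx,y] = F_x - E_y/2 = 1215/64, [xy,x] = E_y/2 = -49/12, [xy,y] = G_x/2 = -315/32, [yy,x] = F_y - G_x/2 = -315/16, [yy,y] = G_y/2 = -6075/128
Gamma^x_ij = (G*[ij,x] - F*[ij,y])/(EG - F^2), Gamma^y_ij = (E*[ij,y] - F*[ij,x])/(EG - F^2)


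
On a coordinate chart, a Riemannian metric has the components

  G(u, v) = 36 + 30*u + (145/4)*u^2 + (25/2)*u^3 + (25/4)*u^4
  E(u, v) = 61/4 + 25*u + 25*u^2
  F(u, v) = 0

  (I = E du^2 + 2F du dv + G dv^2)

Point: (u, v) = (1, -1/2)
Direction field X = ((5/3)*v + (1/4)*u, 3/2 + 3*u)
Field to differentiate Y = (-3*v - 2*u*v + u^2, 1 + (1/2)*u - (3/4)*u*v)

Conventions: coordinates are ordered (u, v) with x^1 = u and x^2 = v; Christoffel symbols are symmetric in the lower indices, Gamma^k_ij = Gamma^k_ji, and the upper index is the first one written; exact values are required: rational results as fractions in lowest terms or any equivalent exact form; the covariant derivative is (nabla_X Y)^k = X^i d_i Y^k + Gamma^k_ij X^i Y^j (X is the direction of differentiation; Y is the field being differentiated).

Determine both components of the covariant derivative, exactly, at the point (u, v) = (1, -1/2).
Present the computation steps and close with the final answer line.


E = 261/4, F = 0, G = 121 at the point
E_u = 75, E_v = 0, F_u = 0, F_v = 0, G_u = 165, G_v = 0
EG - F^2 = 31581/4;  g^inv = (4/31581) * [[121, 0], [0, 261/4]]
first-kind symbols [ij,l] = (1/2)(d_i g_jl + d_j g_il - d_l g_ij): [uu,u] = E_u/2 = 75/2, [uu,v] = F_u - E_v/2 = 0, [uv,u] = E_v/2 = 0, [uv,v] = G_u/2 = 165/2, [vv,u] = F_v - G_u/2 = -165/2, [vv,v] = G_v/2 = 0
Gamma^u_ij = (G*[ij,u] - F*[ij,v])/(EG - F^2), Gamma^v_ij = (E*[ij,v] - F*[ij,u])/(EG - F^2)
Gamma_uuu = 50/87, Gamma_uuv = 0, Gamma_uvv = -110/87, Gamma_vuu = 0, Gamma_vuv = 15/22, Gamma_vvv = 0
X = (-7/12, 9/2), Y = (7/2, 15/8) at the point

Answer: (nabla_X Y)^u = -75359/2088, (nabla_X Y)^v = 12899/2112


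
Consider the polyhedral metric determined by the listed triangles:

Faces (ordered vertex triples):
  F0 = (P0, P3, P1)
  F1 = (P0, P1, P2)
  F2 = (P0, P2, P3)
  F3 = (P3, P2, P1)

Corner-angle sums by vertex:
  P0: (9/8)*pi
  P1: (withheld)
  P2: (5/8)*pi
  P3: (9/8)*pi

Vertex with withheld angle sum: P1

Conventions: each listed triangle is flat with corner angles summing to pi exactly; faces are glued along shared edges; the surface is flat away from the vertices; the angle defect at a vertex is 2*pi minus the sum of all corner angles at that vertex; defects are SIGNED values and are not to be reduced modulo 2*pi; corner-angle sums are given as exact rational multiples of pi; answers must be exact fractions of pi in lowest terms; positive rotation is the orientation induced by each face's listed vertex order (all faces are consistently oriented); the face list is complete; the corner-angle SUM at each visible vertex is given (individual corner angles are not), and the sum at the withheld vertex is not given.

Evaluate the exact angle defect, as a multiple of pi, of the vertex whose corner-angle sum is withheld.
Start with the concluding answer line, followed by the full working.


Answer: defect(P1) = (7/8)*pi

V = 4, E = 6, F = 4; chi = V - E + F = 2
Gauss-Bonnet: total defect = 2*pi*chi = 4*pi; visible defects sum to (25/8)*pi


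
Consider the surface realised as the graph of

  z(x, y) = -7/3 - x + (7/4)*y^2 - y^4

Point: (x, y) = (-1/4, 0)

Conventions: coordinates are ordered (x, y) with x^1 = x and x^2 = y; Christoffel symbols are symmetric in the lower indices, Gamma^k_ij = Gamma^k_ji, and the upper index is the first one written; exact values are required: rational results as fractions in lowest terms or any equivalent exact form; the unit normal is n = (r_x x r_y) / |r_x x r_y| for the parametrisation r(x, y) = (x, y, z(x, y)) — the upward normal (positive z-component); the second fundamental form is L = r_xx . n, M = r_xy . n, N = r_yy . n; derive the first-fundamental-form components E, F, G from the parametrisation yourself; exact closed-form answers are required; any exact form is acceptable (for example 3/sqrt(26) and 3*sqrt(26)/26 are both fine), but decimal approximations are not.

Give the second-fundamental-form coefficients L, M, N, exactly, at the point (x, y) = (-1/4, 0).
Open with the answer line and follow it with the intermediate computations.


Answer: L = 0, M = 0, N = 7*sqrt(2)/4

z_x = -1, z_y = 0, z_xx = 0, z_xy = 0, z_yy = 7/2
E = 2, F = 0, G = 1; answer radicand W^2 = 2
unnormalised second-form numerators: l = 0, m = 0, n = 7/2; L = l/sqrt(2), and similarly M = m/sqrt(W^2), N = n/sqrt(W^2)
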